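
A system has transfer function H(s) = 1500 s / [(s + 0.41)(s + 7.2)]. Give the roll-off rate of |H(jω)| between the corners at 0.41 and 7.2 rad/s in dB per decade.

0 dB/decade

In this band the factors already past their corner are: 1 differentiator zero, pole at 0.41; net slope = 0 dB/decade.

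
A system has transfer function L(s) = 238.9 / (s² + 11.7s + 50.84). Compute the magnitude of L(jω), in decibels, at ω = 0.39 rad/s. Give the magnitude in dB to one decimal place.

13.4 dB

|(j0.39)² + 11.7(j0.39) + 50.84| = |50.688 + j4.563| = 50.89
|L(j0.39)| = 238.9 / 50.89 = 4.6942
20 log₁₀(4.6942) = 13.43 dB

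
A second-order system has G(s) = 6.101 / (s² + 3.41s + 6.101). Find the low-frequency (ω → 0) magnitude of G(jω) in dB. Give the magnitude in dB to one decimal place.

G(0) = 6.101 / 6.101 = 1
20 log₁₀(1) = 0.00 dB

0.0 dB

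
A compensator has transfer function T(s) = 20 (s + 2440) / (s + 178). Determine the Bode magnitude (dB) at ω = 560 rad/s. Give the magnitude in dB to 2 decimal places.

38.61 dB

|j560 + 2440| = √(560² + 2440²) = 2503
|j560 + 178| = √(560² + 178²) = 587.6
|T(j560)| = 20 × 2503 / 587.6 = 85.208
20 log₁₀(85.208) = 38.610 dB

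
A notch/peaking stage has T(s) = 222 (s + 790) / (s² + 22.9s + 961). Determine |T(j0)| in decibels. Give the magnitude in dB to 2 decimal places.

45.23 dB

T(0) = 222 × 790 / 961 = 182.5
20 log₁₀(182.5) = 45.225 dB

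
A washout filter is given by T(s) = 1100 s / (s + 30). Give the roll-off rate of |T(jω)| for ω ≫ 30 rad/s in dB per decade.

0 dB/decade

With 1 zero and 1 pole, the high-frequency asymptotic slope is 20 × (1 − 1) = 0 dB/decade.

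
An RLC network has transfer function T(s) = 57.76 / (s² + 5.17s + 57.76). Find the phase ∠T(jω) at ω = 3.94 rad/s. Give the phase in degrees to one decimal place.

-25.7 deg

∠[(j3.94)² + 5.17(j3.94) + 57.76] = ∠[42.236 + j20.37] = 25.75°
∠T(j3.94) = −25.75° = -25.75°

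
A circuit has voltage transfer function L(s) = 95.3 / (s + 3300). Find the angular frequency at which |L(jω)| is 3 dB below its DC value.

For a single-pole low-pass, the −3 dB point is at the pole: ω = 3300 rad/sec.

3300 rad/sec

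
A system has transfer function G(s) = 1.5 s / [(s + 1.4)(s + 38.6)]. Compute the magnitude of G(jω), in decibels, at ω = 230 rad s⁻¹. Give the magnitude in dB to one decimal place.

|j230| = 230
|j230 + 1.4| = √(230² + 1.4²) = 230
|j230 + 38.6| = √(230² + 38.6²) = 233.2
|G(j230)| = 1.5 × 230 / (230 × 233.2) = 0.0064317
20 log₁₀(0.0064317) = -43.83 dB

-43.8 dB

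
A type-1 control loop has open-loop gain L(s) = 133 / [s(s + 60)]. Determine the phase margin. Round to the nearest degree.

Gain crossover: |L(jω)| = 1 at ω ≈ 2.22 rad/sec.
∠L(j2.22) = −90° − arctan(2.22/60) ≈ -92.11°
PM = 180° + (-92.11°) = 87.89°

88 deg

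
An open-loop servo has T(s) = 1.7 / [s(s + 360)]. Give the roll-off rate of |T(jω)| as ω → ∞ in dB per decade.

With 0 zeros and 2 poles, the high-frequency asymptotic slope is 20 × (0 − 2) = -40 dB/decade.

-40 dB/decade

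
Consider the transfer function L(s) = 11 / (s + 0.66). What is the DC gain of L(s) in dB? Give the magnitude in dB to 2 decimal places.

L(0) = 11 / 0.66 = 16.667
20 log₁₀(16.667) = 24.437 dB

24.44 dB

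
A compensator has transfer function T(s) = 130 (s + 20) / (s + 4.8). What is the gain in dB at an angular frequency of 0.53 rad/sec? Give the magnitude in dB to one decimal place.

|j0.53 + 20| = √(0.53² + 20²) = 20.01
|j0.53 + 4.8| = √(0.53² + 4.8²) = 4.829
|T(j0.53)| = 130 × 20.01 / 4.829 = 538.58
20 log₁₀(538.58) = 54.63 dB

54.6 dB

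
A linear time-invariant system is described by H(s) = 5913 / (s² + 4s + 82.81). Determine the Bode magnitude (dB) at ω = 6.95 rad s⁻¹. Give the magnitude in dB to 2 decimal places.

|(j6.95)² + 4(j6.95) + 82.81| = |34.508 + j27.8| = 44.31
|H(j6.95)| = 5913 / 44.31 = 133.44
20 log₁₀(133.44) = 42.506 dB

42.51 dB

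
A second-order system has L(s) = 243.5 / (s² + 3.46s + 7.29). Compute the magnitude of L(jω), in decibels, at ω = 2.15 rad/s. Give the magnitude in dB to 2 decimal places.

|(j2.15)² + 3.46(j2.15) + 7.29| = |2.6675 + j7.439| = 7.903
|L(j2.15)| = 243.5 / 7.903 = 30.812
20 log₁₀(30.812) = 29.774 dB

29.77 dB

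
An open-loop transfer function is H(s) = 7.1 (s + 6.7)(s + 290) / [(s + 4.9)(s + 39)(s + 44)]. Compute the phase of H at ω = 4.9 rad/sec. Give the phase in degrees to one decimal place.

-21.4°

∠(j4.9 + 6.7) = arctan(4.9/6.7) = 36.18°
∠(j4.9 + 290) = arctan(4.9/290) = 0.97°
∠(j4.9 + 4.9) = arctan(4.9/4.9) = 45.00°
∠(j4.9 + 39) = arctan(4.9/39) = 7.16°
∠(j4.9 + 44) = arctan(4.9/44) = 6.35°
∠H(j4.9) = 36.18° + 0.97° − (45.00° + 7.16° + 6.35°) = -21.37°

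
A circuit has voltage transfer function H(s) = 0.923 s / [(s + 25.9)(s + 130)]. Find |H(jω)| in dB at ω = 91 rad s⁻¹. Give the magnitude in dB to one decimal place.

-45.0 dB

|j91| = 91
|j91 + 25.9| = √(91² + 25.9²) = 94.61
|j91 + 130| = √(91² + 130²) = 158.7
|H(j91)| = 0.923 × 91 / (94.61 × 158.7) = 0.0055944
20 log₁₀(0.0055944) = -45.04 dB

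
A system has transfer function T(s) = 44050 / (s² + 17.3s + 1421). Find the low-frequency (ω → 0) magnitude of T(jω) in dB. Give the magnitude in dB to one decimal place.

29.8 dB

T(0) = 44050 / 1421 = 30.999
20 log₁₀(30.999) = 29.83 dB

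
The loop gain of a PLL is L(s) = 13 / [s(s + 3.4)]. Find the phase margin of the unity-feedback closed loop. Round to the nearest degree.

49°

Gain crossover: |L(jω)| = 1 at ω ≈ 2.91 rad/sec.
∠L(j2.91) = −90° − arctan(2.91/3.4) ≈ -130.52°
PM = 180° + (-130.52°) = 49.48°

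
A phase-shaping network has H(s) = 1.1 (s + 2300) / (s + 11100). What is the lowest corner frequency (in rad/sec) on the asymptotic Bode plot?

2300 rad/sec

Break frequencies occur at each pole and zero magnitude: 2300 rad/sec, 11100 rad/sec.
The lowest is 2300 rad/sec.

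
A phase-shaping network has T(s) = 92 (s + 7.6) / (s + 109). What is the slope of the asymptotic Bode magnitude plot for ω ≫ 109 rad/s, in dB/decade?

With 1 zero and 1 pole, the high-frequency asymptotic slope is 20 × (1 − 1) = 0 dB/decade.

0 dB/decade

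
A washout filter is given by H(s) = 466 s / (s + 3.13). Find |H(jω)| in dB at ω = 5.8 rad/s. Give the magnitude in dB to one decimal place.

|j5.8| = 5.8
|j5.8 + 3.13| = √(5.8² + 3.13²) = 6.591
|H(j5.8)| = 466 × 5.8 / 6.591 = 410.1
20 log₁₀(410.1) = 52.26 dB

52.3 dB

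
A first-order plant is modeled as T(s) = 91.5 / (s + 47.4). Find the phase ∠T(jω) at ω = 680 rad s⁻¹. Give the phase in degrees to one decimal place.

-86.0°

∠(j680 + 47.4) = arctan(680/47.4) = 86.01°
∠T(j680) = −86.01° = -86.01°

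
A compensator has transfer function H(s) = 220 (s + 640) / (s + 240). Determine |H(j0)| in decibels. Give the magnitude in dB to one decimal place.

H(0) = 220 × 640 / 240 = 586.67
20 log₁₀(586.67) = 55.37 dB

55.4 dB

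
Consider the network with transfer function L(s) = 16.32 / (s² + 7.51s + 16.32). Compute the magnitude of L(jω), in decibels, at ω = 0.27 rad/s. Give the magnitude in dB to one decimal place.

|(j0.27)² + 7.51(j0.27) + 16.32| = |16.247 + j2.0277| = 16.37
|L(j0.27)| = 16.32 / 16.37 = 0.99675
20 log₁₀(0.99675) = -0.03 dB

-0.0 dB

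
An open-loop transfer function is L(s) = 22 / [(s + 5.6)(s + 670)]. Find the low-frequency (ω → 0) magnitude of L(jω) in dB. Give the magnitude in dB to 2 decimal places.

-44.64 dB

L(0) = 22 / (5.6 × 670) = 0.0058635
20 log₁₀(0.0058635) = -44.637 dB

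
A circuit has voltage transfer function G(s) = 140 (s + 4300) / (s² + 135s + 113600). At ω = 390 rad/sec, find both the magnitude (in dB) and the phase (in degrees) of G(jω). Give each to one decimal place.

|j390 + 4300| = √(390² + 4300²) = 4318
|(j390)² + 135(j390) + 113600| = |-38500 + j52650| = 6.522e+04
|G(j390)| = 140 × 4318 / 6.522e+04 = 9.2675
20 log₁₀(9.2675) = 19.34 dB
∠(j390 + 4300) = arctan(390/4300) = 5.18°
∠[(j390)² + 135(j390) + 113600] = ∠[-38500 + j52650] = 126.18°
∠G(j390) = 5.18° − 126.18° = -120.99°

|G| = 19.3 dB, ∠G = -121.0°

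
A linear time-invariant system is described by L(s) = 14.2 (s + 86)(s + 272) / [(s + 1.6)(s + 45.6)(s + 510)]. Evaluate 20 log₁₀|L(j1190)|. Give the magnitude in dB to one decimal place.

-39.0 dB

|j1190 + 86| = √(1190² + 86²) = 1193
|j1190 + 272| = √(1190² + 272²) = 1221
|j1190 + 1.6| = √(1190² + 1.6²) = 1190
|j1190 + 45.6| = √(1190² + 45.6²) = 1191
|j1190 + 510| = √(1190² + 510²) = 1295
|L(j1190)| = 14.2 × 1193 × 1221 / (1190 × 1191 × 1295) = 0.011272
20 log₁₀(0.011272) = -38.96 dB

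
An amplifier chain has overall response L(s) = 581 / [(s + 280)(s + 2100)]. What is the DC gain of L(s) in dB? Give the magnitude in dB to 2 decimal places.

L(0) = 581 / (280 × 2100) = 0.0009881
20 log₁₀(0.0009881) = -60.104 dB

-60.10 dB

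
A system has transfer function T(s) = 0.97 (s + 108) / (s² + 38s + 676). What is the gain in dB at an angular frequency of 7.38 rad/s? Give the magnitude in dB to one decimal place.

|j7.38 + 108| = √(7.38² + 108²) = 108.3
|(j7.38)² + 38(j7.38) + 676| = |621.54 + j280.44| = 681.9
|T(j7.38)| = 0.97 × 108.3 / 681.9 = 0.15399
20 log₁₀(0.15399) = -16.25 dB

-16.2 dB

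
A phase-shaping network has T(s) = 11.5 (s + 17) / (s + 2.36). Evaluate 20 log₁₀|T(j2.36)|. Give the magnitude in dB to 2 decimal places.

35.44 dB

|j2.36 + 17| = √(2.36² + 17²) = 17.16
|j2.36 + 2.36| = √(2.36² + 2.36²) = 3.338
|T(j2.36)| = 11.5 × 17.16 / 3.338 = 59.138
20 log₁₀(59.138) = 35.437 dB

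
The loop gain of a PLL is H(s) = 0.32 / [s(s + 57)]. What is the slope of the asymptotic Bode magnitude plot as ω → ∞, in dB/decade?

With 0 zeros and 2 poles, the high-frequency asymptotic slope is 20 × (0 − 2) = -40 dB/decade.

-40 dB/decade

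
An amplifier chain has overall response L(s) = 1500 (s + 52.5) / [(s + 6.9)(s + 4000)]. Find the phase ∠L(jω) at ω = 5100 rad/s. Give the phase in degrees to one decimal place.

∠(j5100 + 52.5) = arctan(5100/52.5) = 89.41°
∠(j5100 + 6.9) = arctan(5100/6.9) = 89.92°
∠(j5100 + 4000) = arctan(5100/4000) = 51.89°
∠L(j5100) = 89.41° − (89.92° + 51.89°) = -52.40°

-52.4 deg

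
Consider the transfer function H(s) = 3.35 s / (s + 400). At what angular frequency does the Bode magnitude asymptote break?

400 rad/s

The single real pole at s = −400 gives a corner at ω = 400 rad/s.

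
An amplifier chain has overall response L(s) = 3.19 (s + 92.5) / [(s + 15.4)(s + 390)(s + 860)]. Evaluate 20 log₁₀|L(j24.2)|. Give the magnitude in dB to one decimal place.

|j24.2 + 92.5| = √(24.2² + 92.5²) = 95.61
|j24.2 + 15.4| = √(24.2² + 15.4²) = 28.68
|j24.2 + 390| = √(24.2² + 390²) = 390.8
|j24.2 + 860| = √(24.2² + 860²) = 860.3
|L(j24.2)| = 3.19 × 95.61 / (28.68 × 390.8 × 860.3) = 3.1629e-05
20 log₁₀(3.1629e-05) = -90.00 dB

-90.0 dB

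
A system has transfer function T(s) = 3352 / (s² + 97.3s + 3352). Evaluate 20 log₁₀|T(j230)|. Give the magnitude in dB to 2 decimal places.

-24.20 dB

|(j230)² + 97.3(j230) + 3352| = |-49548 + j22379| = 5.437e+04
|T(j230)| = 3352 / 5.437e+04 = 0.061654
20 log₁₀(0.061654) = -24.201 dB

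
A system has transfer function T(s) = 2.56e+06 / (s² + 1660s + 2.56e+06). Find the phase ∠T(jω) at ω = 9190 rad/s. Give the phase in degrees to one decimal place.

∠[(j9190)² + 1660(j9190) + 2.56e+06] = ∠[-8.1896e+07 + j1.5255e+07] = 169.45°
∠T(j9190) = −169.45° = -169.45°

-169.4°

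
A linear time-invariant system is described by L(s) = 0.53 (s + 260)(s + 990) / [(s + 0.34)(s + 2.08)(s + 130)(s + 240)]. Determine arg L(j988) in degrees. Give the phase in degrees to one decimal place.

∠(j988 + 260) = arctan(988/260) = 75.26°
∠(j988 + 990) = arctan(988/990) = 44.94°
∠(j988 + 0.34) = arctan(988/0.34) = 89.98°
∠(j988 + 2.08) = arctan(988/2.08) = 89.88°
∠(j988 + 130) = arctan(988/130) = 82.50°
∠(j988 + 240) = arctan(988/240) = 76.35°
∠L(j988) = 75.26° + 44.94° − (89.98° + 89.88° + 82.50° + 76.35°) = -218.51°

-218.5 deg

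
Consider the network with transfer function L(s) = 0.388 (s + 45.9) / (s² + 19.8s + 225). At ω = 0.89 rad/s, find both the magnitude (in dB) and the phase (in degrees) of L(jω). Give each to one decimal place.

|L| = -22.0 dB, ∠L = -3.4°

|j0.89 + 45.9| = √(0.89² + 45.9²) = 45.91
|(j0.89)² + 19.8(j0.89) + 225| = |224.21 + j17.622| = 224.9
|L(j0.89)| = 0.388 × 45.91 / 224.9 = 0.079202
20 log₁₀(0.079202) = -22.03 dB
∠(j0.89 + 45.9) = arctan(0.89/45.9) = 1.11°
∠[(j0.89)² + 19.8(j0.89) + 225] = ∠[224.21 + j17.622] = 4.49°
∠L(j0.89) = 1.11° − 4.49° = -3.38°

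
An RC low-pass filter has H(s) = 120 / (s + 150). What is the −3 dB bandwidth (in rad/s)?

For a single-pole low-pass, the −3 dB point is at the pole: ω = 150 rad/s.

150 rad/s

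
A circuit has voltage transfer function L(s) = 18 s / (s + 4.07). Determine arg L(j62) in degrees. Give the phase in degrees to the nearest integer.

4°

∠(j62) = 90.00°
∠(j62 + 4.07) = arctan(62/4.07) = 86.24°
∠L(j62) = 90.00° − 86.24° = 3.76°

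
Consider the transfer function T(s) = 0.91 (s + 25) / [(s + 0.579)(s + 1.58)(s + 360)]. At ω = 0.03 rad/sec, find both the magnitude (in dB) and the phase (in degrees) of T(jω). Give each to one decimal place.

|T| = -23.2 dB, ∠T = -4.0 deg

|j0.03 + 25| = √(0.03² + 25²) = 25
|j0.03 + 0.579| = √(0.03² + 0.579²) = 0.5798
|j0.03 + 1.58| = √(0.03² + 1.58²) = 1.58
|j0.03 + 360| = √(0.03² + 360²) = 360
|T(j0.03)| = 0.91 × 25 / (0.5798 × 1.58 × 360) = 0.068974
20 log₁₀(0.068974) = -23.23 dB
∠(j0.03 + 25) = arctan(0.03/25) = 0.07°
∠(j0.03 + 0.579) = arctan(0.03/0.579) = 2.97°
∠(j0.03 + 1.58) = arctan(0.03/1.58) = 1.09°
∠(j0.03 + 360) = arctan(0.03/360) = 0.00°
∠T(j0.03) = 0.07° − (2.97° + 1.09° + 0.00°) = -3.99°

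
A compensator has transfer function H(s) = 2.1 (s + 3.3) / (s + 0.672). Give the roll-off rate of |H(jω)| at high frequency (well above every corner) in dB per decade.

With 1 zero and 1 pole, the high-frequency asymptotic slope is 20 × (1 − 1) = 0 dB/decade.

0 dB/decade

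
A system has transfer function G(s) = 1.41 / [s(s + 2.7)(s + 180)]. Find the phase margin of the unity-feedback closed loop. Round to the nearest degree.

90°

Gain crossover: |G(jω)| = 1 at ω ≈ 0.0029 rad/s.
∠G(j0.0029) = −90° − arctan(0.0029/2.7) − arctan(0.0029/180) ≈ -90.06°
PM = 180° + (-90.06°) = 89.94°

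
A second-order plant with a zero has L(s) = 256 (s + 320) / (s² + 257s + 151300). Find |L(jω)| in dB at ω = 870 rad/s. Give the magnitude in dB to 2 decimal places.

|j870 + 320| = √(870² + 320²) = 927
|(j870)² + 257(j870) + 151300| = |-6.056e+05 + j2.2359e+05| = 6.456e+05
|L(j870)| = 256 × 927 / 6.456e+05 = 0.3676
20 log₁₀(0.3676) = -8.692 dB

-8.69 dB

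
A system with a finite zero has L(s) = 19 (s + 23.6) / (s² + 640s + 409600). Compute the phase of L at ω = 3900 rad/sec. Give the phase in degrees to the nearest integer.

∠(j3900 + 23.6) = arctan(3900/23.6) = 89.65°
∠[(j3900)² + 640(j3900) + 409600] = ∠[-1.48e+07 + j2.496e+06] = 170.43°
∠L(j3900) = 89.65° − 170.43° = -80.77°

-81°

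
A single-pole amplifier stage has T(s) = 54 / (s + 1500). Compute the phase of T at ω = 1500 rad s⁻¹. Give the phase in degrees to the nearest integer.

∠(j1500 + 1500) = arctan(1500/1500) = 45.00°
∠T(j1500) = −45.00° = -45.00°

-45 deg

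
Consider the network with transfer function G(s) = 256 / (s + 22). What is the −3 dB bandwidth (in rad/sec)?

For a single-pole low-pass, the −3 dB point is at the pole: ω = 22 rad/sec.

22 rad/sec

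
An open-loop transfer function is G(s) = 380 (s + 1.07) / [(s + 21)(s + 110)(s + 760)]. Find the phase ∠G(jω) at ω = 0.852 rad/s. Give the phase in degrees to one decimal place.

35.7°

∠(j0.852 + 1.07) = arctan(0.852/1.07) = 38.53°
∠(j0.852 + 21) = arctan(0.852/21) = 2.32°
∠(j0.852 + 110) = arctan(0.852/110) = 0.44°
∠(j0.852 + 760) = arctan(0.852/760) = 0.06°
∠G(j0.852) = 38.53° − (2.32° + 0.44° + 0.06°) = 35.70°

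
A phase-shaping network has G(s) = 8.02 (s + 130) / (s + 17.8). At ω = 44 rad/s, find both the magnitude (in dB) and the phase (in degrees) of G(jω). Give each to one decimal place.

|G| = 27.3 dB, ∠G = -49.3°

|j44 + 130| = √(44² + 130²) = 137.2
|j44 + 17.8| = √(44² + 17.8²) = 47.46
|G(j44)| = 8.02 × 137.2 / 47.46 = 23.19
20 log₁₀(23.19) = 27.31 dB
∠(j44 + 130) = arctan(44/130) = 18.70°
∠(j44 + 17.8) = arctan(44/17.8) = 67.97°
∠G(j44) = 18.70° − 67.97° = -49.28°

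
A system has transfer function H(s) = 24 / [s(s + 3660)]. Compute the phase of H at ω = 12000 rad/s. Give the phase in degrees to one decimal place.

-163.0 deg

∠(j12000 + 3660) = arctan(12000/3660) = 73.04°
∠(j12000) = 90.00°
∠H(j12000) = − (73.04° + 90.00°) = -163.04°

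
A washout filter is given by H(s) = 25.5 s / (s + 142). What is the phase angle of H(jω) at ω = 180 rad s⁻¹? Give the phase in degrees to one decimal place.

∠(j180) = 90.00°
∠(j180 + 142) = arctan(180/142) = 51.73°
∠H(j180) = 90.00° − 51.73° = 38.27°

38.3°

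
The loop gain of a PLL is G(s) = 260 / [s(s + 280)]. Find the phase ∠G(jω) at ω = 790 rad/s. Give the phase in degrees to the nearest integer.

∠(j790 + 280) = arctan(790/280) = 70.48°
∠(j790) = 90.00°
∠G(j790) = − (70.48° + 90.00°) = -160.48°

-160°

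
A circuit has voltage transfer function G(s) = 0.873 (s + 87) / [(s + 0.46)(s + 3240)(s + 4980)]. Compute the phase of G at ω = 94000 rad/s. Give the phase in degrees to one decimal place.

∠(j94000 + 87) = arctan(94000/87) = 89.95°
∠(j94000 + 0.46) = arctan(94000/0.46) = 90.00°
∠(j94000 + 3240) = arctan(94000/3240) = 88.03°
∠(j94000 + 4980) = arctan(94000/4980) = 86.97°
∠G(j94000) = 89.95° − (90.00° + 88.03° + 86.97°) = -175.05°

-175.0 deg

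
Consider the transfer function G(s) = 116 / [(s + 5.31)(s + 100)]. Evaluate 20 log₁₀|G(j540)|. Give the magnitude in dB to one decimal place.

-68.2 dB

|j540 + 5.31| = √(540² + 5.31²) = 540
|j540 + 100| = √(540² + 100²) = 549.2
|G(j540)| = 116 / (540 × 549.2) = 0.00039114
20 log₁₀(0.00039114) = -68.15 dB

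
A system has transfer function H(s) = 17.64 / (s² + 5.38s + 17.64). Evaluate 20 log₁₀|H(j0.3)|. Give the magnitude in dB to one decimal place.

0.0 dB

|(j0.3)² + 5.38(j0.3) + 17.64| = |17.55 + j1.614| = 17.62
|H(j0.3)| = 17.64 / 17.62 = 1.0009
20 log₁₀(1.0009) = 0.01 dB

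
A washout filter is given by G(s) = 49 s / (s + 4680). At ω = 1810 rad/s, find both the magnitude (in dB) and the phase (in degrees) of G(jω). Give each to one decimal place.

|G| = 24.9 dB, ∠G = 68.9°

|j1810| = 1810
|j1810 + 4680| = √(1810² + 4680²) = 5018
|G(j1810)| = 49 × 1810 / 5018 = 17.675
20 log₁₀(17.675) = 24.95 dB
∠(j1810) = 90.00°
∠(j1810 + 4680) = arctan(1810/4680) = 21.14°
∠G(j1810) = 90.00° − 21.14° = 68.86°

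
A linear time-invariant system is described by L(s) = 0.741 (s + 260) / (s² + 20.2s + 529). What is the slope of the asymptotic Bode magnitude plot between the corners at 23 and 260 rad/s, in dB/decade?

-40 dB/decade

In this band the factors already past their corner are: complex pole pair at ωₙ ≈ 23; net slope = -40 dB/decade.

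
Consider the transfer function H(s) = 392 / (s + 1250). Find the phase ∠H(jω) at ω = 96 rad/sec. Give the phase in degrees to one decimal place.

-4.4°

∠(j96 + 1250) = arctan(96/1250) = 4.39°
∠H(j96) = −4.39° = -4.39°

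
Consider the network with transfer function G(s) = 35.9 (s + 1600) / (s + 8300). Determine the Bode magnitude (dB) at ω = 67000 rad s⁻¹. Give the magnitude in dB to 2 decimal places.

|j67000 + 1600| = √(67000² + 1600²) = 6.702e+04
|j67000 + 8300| = √(67000² + 8300²) = 6.751e+04
|G(j67000)| = 35.9 × 6.702e+04 / 6.751e+04 = 35.638
20 log₁₀(35.638) = 31.038 dB

31.04 dB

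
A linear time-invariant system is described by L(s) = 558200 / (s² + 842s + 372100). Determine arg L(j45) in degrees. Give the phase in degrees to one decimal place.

∠[(j45)² + 842(j45) + 372100] = ∠[3.7008e+05 + j37890] = 5.85°
∠L(j45) = −5.85° = -5.85°

-5.8°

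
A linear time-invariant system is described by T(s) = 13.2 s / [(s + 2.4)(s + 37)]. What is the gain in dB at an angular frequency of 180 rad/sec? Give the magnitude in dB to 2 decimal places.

|j180| = 180
|j180 + 2.4| = √(180² + 2.4²) = 180
|j180 + 37| = √(180² + 37²) = 183.8
|T(j180)| = 13.2 × 180 / (180 × 183.8) = 0.071825
20 log₁₀(0.071825) = -22.874 dB

-22.87 dB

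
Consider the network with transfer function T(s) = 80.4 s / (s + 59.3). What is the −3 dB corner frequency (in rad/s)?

59.3 rad/s

For a single-pole high-pass, the −3 dB point is at the pole: ω = 59.3 rad/s.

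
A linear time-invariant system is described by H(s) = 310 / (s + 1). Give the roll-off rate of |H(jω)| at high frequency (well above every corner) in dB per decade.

With 0 zeros and 1 pole, the high-frequency asymptotic slope is 20 × (0 − 1) = -20 dB/decade.

-20 dB/decade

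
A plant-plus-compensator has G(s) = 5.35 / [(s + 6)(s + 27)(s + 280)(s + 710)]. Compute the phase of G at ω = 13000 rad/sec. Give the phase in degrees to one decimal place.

∠(j13000 + 6) = arctan(13000/6) = 89.97°
∠(j13000 + 27) = arctan(13000/27) = 89.88°
∠(j13000 + 280) = arctan(13000/280) = 88.77°
∠(j13000 + 710) = arctan(13000/710) = 86.87°
∠G(j13000) = − (89.97° + 89.88° + 88.77° + 86.87°) = -355.49°

-355.5°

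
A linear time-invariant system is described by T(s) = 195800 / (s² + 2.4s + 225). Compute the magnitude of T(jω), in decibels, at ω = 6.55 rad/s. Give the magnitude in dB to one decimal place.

|(j6.55)² + 2.4(j6.55) + 225| = |182.1 + j15.72| = 182.8
|T(j6.55)| = 195800 / 182.8 = 1071.3
20 log₁₀(1071.3) = 60.60 dB

60.6 dB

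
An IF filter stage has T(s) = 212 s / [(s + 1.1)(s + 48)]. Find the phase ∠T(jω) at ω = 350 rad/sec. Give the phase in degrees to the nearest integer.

∠(j350) = 90.00°
∠(j350 + 1.1) = arctan(350/1.1) = 89.82°
∠(j350 + 48) = arctan(350/48) = 82.19°
∠T(j350) = 90.00° − (89.82° + 82.19°) = -82.01°

-82°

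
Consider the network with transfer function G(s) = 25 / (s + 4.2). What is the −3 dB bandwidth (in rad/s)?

4.2 rad/s

For a single-pole low-pass, the −3 dB point is at the pole: ω = 4.2 rad/s.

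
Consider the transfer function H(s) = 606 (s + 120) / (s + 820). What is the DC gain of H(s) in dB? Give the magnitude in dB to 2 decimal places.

H(0) = 606 × 120 / 820 = 88.683
20 log₁₀(88.683) = 38.957 dB

38.96 dB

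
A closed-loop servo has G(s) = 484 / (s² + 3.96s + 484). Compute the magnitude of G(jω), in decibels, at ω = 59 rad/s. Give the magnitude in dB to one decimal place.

-15.9 dB

|(j59)² + 3.96(j59) + 484| = |-2997 + j233.64| = 3006
|G(j59)| = 484 / 3006 = 0.16101
20 log₁₀(0.16101) = -15.86 dB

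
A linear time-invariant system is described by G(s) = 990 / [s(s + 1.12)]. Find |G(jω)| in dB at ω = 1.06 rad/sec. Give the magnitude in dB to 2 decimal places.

55.64 dB

|j1.06 + 1.12| = √(1.06² + 1.12²) = 1.542
|j1.06| = 1.06
|G(j1.06)| = 990 / (1.542 × 1.06) = 605.65
20 log₁₀(605.65) = 55.644 dB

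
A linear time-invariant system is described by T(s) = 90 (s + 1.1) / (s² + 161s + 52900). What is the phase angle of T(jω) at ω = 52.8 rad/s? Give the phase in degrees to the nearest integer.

∠(j52.8 + 1.1) = arctan(52.8/1.1) = 88.81°
∠[(j52.8)² + 161(j52.8) + 52900] = ∠[50112 + j8500.8] = 9.63°
∠T(j52.8) = 88.81° − 9.63° = 79.18°

79°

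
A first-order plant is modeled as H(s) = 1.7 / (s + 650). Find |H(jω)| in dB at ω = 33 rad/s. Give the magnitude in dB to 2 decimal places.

|j33 + 650| = √(33² + 650²) = 650.8
|H(j33)| = 1.7 / 650.8 = 0.002612
20 log₁₀(0.002612) = -51.660 dB

-51.66 dB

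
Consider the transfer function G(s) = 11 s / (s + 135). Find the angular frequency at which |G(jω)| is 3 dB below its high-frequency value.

For a single-pole high-pass, the −3 dB point is at the pole: ω = 135 rad/s.

135 rad/s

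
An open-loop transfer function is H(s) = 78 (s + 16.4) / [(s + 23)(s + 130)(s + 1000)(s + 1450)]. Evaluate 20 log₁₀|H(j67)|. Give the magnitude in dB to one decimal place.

|j67 + 16.4| = √(67² + 16.4²) = 68.98
|j67 + 23| = √(67² + 23²) = 70.84
|j67 + 130| = √(67² + 130²) = 146.2
|j67 + 1000| = √(67² + 1000²) = 1002
|j67 + 1450| = √(67² + 1450²) = 1452
|H(j67)| = 78 × 68.98 / (70.84 × 146.2 × 1002 × 1452) = 3.5698e-07
20 log₁₀(3.5698e-07) = -128.95 dB

-128.9 dB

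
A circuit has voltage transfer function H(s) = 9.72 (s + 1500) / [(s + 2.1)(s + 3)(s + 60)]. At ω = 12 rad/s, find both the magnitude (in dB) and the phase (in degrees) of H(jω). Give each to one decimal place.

|H| = 4.0 dB, ∠H = -166.9 deg

|j12 + 1500| = √(12² + 1500²) = 1500
|j12 + 2.1| = √(12² + 2.1²) = 12.18
|j12 + 3| = √(12² + 3²) = 12.37
|j12 + 60| = √(12² + 60²) = 61.19
|H(j12)| = 9.72 × 1500 / (12.18 × 12.37 × 61.19) = 1.5813
20 log₁₀(1.5813) = 3.98 dB
∠(j12 + 1500) = arctan(12/1500) = 0.46°
∠(j12 + 2.1) = arctan(12/2.1) = 80.07°
∠(j12 + 3) = arctan(12/3) = 75.96°
∠(j12 + 60) = arctan(12/60) = 11.31°
∠H(j12) = 0.46° − (80.07° + 75.96° + 11.31°) = -166.89°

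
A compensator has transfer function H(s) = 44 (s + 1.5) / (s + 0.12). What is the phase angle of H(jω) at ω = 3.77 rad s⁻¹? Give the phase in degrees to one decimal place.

-19.9°

∠(j3.77 + 1.5) = arctan(3.77/1.5) = 68.30°
∠(j3.77 + 0.12) = arctan(3.77/0.12) = 88.18°
∠H(j3.77) = 68.30° − 88.18° = -19.87°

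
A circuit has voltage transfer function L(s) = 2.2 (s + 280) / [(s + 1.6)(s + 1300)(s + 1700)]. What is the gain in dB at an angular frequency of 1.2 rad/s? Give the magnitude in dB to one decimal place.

|j1.2 + 280| = √(1.2² + 280²) = 280
|j1.2 + 1.6| = √(1.2² + 1.6²) = 2
|j1.2 + 1300| = √(1.2² + 1300²) = 1300
|j1.2 + 1700| = √(1.2² + 1700²) = 1700
|L(j1.2)| = 2.2 × 280 / (2 × 1300 × 1700) = 0.00013937
20 log₁₀(0.00013937) = -77.12 dB

-77.1 dB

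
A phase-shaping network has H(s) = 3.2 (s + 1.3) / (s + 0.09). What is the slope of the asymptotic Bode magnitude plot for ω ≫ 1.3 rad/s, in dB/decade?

0 dB/decade

With 1 zero and 1 pole, the high-frequency asymptotic slope is 20 × (1 − 1) = 0 dB/decade.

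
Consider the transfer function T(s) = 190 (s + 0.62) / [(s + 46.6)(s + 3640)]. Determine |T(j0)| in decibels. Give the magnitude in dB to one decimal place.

-63.2 dB

T(0) = 190 × 0.62 / (46.6 × 3640) = 0.00069448
20 log₁₀(0.00069448) = -63.17 dB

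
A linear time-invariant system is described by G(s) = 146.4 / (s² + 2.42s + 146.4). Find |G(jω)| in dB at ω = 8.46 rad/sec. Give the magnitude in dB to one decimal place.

5.5 dB

|(j8.46)² + 2.42(j8.46) + 146.4| = |74.828 + j20.473| = 77.58
|G(j8.46)| = 146.4 / 77.58 = 1.8871
20 log₁₀(1.8871) = 5.52 dB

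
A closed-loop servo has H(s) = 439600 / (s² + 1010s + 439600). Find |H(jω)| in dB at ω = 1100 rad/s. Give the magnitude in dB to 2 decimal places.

-9.76 dB

|(j1100)² + 1010(j1100) + 439600| = |-7.704e+05 + j1.111e+06| = 1.352e+06
|H(j1100)| = 439600 / 1.352e+06 = 0.32515
20 log₁₀(0.32515) = -9.758 dB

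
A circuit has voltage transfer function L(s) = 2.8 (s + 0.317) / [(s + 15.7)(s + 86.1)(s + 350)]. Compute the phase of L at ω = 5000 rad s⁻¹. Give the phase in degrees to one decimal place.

-174.8°

∠(j5000 + 0.317) = arctan(5000/0.317) = 90.00°
∠(j5000 + 15.7) = arctan(5000/15.7) = 89.82°
∠(j5000 + 86.1) = arctan(5000/86.1) = 89.01°
∠(j5000 + 350) = arctan(5000/350) = 86.00°
∠L(j5000) = 90.00° − (89.82° + 89.01° + 86.00°) = -174.83°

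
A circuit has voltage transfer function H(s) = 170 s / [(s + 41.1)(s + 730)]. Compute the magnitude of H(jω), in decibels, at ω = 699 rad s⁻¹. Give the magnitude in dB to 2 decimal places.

|j699| = 699
|j699 + 41.1| = √(699² + 41.1²) = 700.2
|j699 + 730| = √(699² + 730²) = 1011
|H(j699)| = 170 × 699 / (700.2 × 1011) = 0.16791
20 log₁₀(0.16791) = -15.498 dB

-15.50 dB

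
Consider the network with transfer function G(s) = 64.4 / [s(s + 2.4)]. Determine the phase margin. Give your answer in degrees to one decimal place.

17.0°

Gain crossover: |G(jω)| = 1 at ω ≈ 7.85 rad/s.
∠G(j7.85) = −90° − arctan(7.85/2.4) ≈ -162.99°
PM = 180° + (-162.99°) = 17.01°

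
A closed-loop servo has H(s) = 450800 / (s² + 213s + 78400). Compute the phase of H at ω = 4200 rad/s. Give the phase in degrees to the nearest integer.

∠[(j4200)² + 213(j4200) + 78400] = ∠[-1.7562e+07 + j8.946e+05] = 177.08°
∠H(j4200) = −177.08° = -177.08°

-177°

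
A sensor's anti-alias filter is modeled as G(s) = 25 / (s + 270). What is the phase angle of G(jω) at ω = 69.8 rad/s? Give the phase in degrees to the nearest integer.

∠(j69.8 + 270) = arctan(69.8/270) = 14.49°
∠G(j69.8) = −14.49° = -14.49°

-14 deg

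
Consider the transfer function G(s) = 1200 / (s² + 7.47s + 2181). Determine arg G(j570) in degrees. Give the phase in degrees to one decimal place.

-179.2 deg

∠[(j570)² + 7.47(j570) + 2181] = ∠[-3.2272e+05 + j4257.9] = 179.24°
∠G(j570) = −179.24° = -179.24°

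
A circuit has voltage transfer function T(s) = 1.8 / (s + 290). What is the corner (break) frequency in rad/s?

The single real pole at s = −290 gives a corner at ω = 290 rad/s.

290 rad/s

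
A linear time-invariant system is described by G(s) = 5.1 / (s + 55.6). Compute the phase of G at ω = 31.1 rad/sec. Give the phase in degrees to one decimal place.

-29.2°

∠(j31.1 + 55.6) = arctan(31.1/55.6) = 29.22°
∠G(j31.1) = −29.22° = -29.22°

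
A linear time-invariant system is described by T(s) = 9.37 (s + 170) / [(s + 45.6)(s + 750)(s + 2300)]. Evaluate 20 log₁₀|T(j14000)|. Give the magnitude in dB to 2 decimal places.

-146.54 dB

|j14000 + 170| = √(14000² + 170²) = 1.4e+04
|j14000 + 45.6| = √(14000² + 45.6²) = 1.4e+04
|j14000 + 750| = √(14000² + 750²) = 1.402e+04
|j14000 + 2300| = √(14000² + 2300²) = 1.419e+04
|T(j14000)| = 9.37 × 1.4e+04 / (1.4e+04 × 1.402e+04 × 1.419e+04) = 4.7109e-08
20 log₁₀(4.7109e-08) = -146.538 dB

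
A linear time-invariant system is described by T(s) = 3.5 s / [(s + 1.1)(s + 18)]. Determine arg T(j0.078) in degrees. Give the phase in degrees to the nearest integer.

∠(j0.078) = 90.00°
∠(j0.078 + 1.1) = arctan(0.078/1.1) = 4.06°
∠(j0.078 + 18) = arctan(0.078/18) = 0.25°
∠T(j0.078) = 90.00° − (4.06° + 0.25°) = 85.70°

86°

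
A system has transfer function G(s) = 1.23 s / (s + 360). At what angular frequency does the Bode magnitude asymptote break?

The single real pole at s = −360 gives a corner at ω = 360 rad/s.

360 rad/s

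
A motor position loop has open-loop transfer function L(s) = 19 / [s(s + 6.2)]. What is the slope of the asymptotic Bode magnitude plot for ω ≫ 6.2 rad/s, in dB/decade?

With 0 zeros and 2 poles, the high-frequency asymptotic slope is 20 × (0 − 2) = -40 dB/decade.

-40 dB/decade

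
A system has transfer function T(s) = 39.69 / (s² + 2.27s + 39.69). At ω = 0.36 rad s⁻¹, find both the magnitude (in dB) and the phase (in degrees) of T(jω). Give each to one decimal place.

|(j0.36)² + 2.27(j0.36) + 39.69| = |39.56 + j0.8172| = 39.57
|T(j0.36)| = 39.69 / 39.57 = 1.0031
20 log₁₀(1.0031) = 0.03 dB
∠[(j0.36)² + 2.27(j0.36) + 39.69] = ∠[39.56 + j0.8172] = 1.18°
∠T(j0.36) = −1.18° = -1.18°

|T| = 0.0 dB, ∠T = -1.2°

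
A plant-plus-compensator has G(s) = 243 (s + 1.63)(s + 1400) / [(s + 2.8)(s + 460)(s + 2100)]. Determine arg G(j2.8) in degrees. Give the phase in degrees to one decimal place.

∠(j2.8 + 1.63) = arctan(2.8/1.63) = 59.79°
∠(j2.8 + 1400) = arctan(2.8/1400) = 0.11°
∠(j2.8 + 2.8) = arctan(2.8/2.8) = 45.00°
∠(j2.8 + 460) = arctan(2.8/460) = 0.35°
∠(j2.8 + 2100) = arctan(2.8/2100) = 0.08°
∠G(j2.8) = 59.79° + 0.11° − (45.00° + 0.35° + 0.08°) = 14.48°

14.5 deg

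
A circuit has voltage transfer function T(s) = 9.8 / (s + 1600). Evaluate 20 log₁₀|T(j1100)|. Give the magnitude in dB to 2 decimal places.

|j1100 + 1600| = √(1100² + 1600²) = 1942
|T(j1100)| = 9.8 / 1942 = 0.0050473
20 log₁₀(0.0050473) = -45.939 dB

-45.94 dB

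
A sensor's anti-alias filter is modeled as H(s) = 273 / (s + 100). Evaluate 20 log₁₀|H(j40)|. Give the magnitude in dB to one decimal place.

|j40 + 100| = √(40² + 100²) = 107.7
|H(j40)| = 273 / 107.7 = 2.5347
20 log₁₀(2.5347) = 8.08 dB

8.1 dB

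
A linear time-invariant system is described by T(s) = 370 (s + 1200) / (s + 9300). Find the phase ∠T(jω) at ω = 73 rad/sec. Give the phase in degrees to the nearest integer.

3°

∠(j73 + 1200) = arctan(73/1200) = 3.48°
∠(j73 + 9300) = arctan(73/9300) = 0.45°
∠T(j73) = 3.48° − 0.45° = 3.03°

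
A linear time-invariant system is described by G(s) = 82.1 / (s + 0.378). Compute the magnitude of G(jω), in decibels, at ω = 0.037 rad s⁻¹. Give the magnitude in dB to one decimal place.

|j0.037 + 0.378| = √(0.037² + 0.378²) = 0.3798
|G(j0.037)| = 82.1 / 0.3798 = 216.16
20 log₁₀(216.16) = 46.70 dB

46.7 dB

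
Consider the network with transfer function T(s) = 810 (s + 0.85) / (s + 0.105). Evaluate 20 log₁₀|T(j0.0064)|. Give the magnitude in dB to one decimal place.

|j0.0064 + 0.85| = √(0.0064² + 0.85²) = 0.85
|j0.0064 + 0.105| = √(0.0064² + 0.105²) = 0.1052
|T(j0.0064)| = 810 × 0.85 / 0.1052 = 6545.2
20 log₁₀(6545.2) = 76.32 dB

76.3 dB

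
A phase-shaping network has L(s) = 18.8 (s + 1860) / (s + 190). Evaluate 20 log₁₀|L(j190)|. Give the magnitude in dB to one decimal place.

42.3 dB

|j190 + 1860| = √(190² + 1860²) = 1870
|j190 + 190| = √(190² + 190²) = 268.7
|L(j190)| = 18.8 × 1870 / 268.7 = 130.81
20 log₁₀(130.81) = 42.33 dB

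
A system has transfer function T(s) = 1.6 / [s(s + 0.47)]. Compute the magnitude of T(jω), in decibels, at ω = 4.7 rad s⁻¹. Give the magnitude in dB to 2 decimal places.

|j4.7 + 0.47| = √(4.7² + 0.47²) = 4.723
|j4.7| = 4.7
|T(j4.7)| = 1.6 / (4.723 × 4.7) = 0.072072
20 log₁₀(0.072072) = -22.845 dB

-22.84 dB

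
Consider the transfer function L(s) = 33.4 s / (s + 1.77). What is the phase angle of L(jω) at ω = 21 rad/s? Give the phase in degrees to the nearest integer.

∠(j21) = 90.00°
∠(j21 + 1.77) = arctan(21/1.77) = 85.18°
∠L(j21) = 90.00° − 85.18° = 4.82°

5°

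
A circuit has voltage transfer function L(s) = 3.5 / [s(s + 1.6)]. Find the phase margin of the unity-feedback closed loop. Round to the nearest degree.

46°

Gain crossover: |L(jω)| = 1 at ω ≈ 1.56 rad/s.
∠L(j1.56) = −90° − arctan(1.56/1.6) ≈ -134.35°
PM = 180° + (-134.35°) = 45.65°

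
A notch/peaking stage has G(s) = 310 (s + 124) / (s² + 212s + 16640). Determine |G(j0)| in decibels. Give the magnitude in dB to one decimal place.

7.3 dB

G(0) = 310 × 124 / 16640 = 2.3101
20 log₁₀(2.3101) = 7.27 dB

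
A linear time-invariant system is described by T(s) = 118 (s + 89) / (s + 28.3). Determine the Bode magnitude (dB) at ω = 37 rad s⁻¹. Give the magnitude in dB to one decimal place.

|j37 + 89| = √(37² + 89²) = 96.38
|j37 + 28.3| = √(37² + 28.3²) = 46.58
|T(j37)| = 118 × 96.38 / 46.58 = 244.16
20 log₁₀(244.16) = 47.75 dB

47.8 dB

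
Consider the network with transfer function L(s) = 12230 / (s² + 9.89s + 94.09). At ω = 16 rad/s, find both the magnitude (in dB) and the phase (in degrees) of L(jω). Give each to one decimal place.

|L| = 34.7 dB, ∠L = -135.7°

|(j16)² + 9.89(j16) + 94.09| = |-161.91 + j158.24| = 226.4
|L(j16)| = 12230 / 226.4 = 54.021
20 log₁₀(54.021) = 34.65 dB
∠[(j16)² + 9.89(j16) + 94.09] = ∠[-161.91 + j158.24] = 135.66°
∠L(j16) = −135.66° = -135.66°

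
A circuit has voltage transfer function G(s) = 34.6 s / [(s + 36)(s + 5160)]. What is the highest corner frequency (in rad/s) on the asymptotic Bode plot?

Break frequencies occur at each pole and zero magnitude: 36 rad/s, 5160 rad/s.
The highest is 5160 rad/s.

5160 rad/s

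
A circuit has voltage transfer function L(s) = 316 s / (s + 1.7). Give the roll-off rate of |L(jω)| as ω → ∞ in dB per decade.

0 dB/decade

With 1 zero and 1 pole, the high-frequency asymptotic slope is 20 × (1 − 1) = 0 dB/decade.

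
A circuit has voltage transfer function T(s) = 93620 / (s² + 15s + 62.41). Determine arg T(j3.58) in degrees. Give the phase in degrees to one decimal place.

∠[(j3.58)² + 15(j3.58) + 62.41] = ∠[49.594 + j53.7] = 47.28°
∠T(j3.58) = −47.28° = -47.28°

-47.3°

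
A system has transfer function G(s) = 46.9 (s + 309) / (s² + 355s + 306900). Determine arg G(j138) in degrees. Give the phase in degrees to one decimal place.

14.4°

∠(j138 + 309) = arctan(138/309) = 24.07°
∠[(j138)² + 355(j138) + 306900] = ∠[2.8786e+05 + j48990] = 9.66°
∠G(j138) = 24.07° − 9.66° = 14.41°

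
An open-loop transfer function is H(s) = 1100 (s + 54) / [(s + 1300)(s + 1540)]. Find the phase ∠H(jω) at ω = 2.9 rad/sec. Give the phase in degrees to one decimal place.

∠(j2.9 + 54) = arctan(2.9/54) = 3.07°
∠(j2.9 + 1300) = arctan(2.9/1300) = 0.13°
∠(j2.9 + 1540) = arctan(2.9/1540) = 0.11°
∠H(j2.9) = 3.07° − (0.13° + 0.11°) = 2.84°

2.8°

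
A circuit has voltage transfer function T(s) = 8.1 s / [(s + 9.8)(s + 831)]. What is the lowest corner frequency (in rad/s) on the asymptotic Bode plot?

9.8 rad/s

Break frequencies occur at each pole and zero magnitude: 9.8 rad/s, 831 rad/s.
The lowest is 9.8 rad/s.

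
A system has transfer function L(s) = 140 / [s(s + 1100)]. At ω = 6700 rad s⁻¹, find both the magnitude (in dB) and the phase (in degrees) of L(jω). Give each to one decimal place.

|L| = -110.2 dB, ∠L = -170.7°

|j6700 + 1100| = √(6700² + 1100²) = 6790
|j6700| = 6700
|L(j6700)| = 140 / (6790 × 6700) = 3.0775e-06
20 log₁₀(3.0775e-06) = -110.24 dB
∠(j6700 + 1100) = arctan(6700/1100) = 80.68°
∠(j6700) = 90.00°
∠L(j6700) = − (80.68° + 90.00°) = -170.68°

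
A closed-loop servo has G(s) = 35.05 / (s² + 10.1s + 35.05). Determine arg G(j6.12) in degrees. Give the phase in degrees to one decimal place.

∠[(j6.12)² + 10.1(j6.12) + 35.05] = ∠[-2.4044 + j61.812] = 92.23°
∠G(j6.12) = −92.23° = -92.23°

-92.2 deg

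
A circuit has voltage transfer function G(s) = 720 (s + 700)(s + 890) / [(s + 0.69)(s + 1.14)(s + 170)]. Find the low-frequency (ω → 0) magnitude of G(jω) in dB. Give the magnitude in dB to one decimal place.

G(0) = 720 × 700 × 890 / (0.69 × 1.14 × 170) = 3.3544e+06
20 log₁₀(3.3544e+06) = 130.51 dB

130.5 dB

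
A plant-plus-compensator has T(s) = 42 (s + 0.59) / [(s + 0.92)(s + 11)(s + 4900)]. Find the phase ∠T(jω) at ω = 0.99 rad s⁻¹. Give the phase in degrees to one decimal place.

7.0°

∠(j0.99 + 0.59) = arctan(0.99/0.59) = 59.21°
∠(j0.99 + 0.92) = arctan(0.99/0.92) = 47.10°
∠(j0.99 + 11) = arctan(0.99/11) = 5.14°
∠(j0.99 + 4900) = arctan(0.99/4900) = 0.01°
∠T(j0.99) = 59.21° − (47.10° + 5.14° + 0.01°) = 6.95°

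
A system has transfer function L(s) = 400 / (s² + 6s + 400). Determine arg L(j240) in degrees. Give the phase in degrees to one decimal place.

-178.6°

∠[(j240)² + 6(j240) + 400] = ∠[-57200 + j1440] = 178.56°
∠L(j240) = −178.56° = -178.56°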